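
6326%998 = 338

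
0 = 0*849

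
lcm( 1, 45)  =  45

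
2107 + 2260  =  4367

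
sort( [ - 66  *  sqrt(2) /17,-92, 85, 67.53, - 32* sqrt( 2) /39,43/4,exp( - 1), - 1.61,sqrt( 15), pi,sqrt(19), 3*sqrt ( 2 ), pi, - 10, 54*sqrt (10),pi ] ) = [ - 92,  -  10, - 66*sqrt( 2) /17,-1.61,-32*sqrt(2 ) /39  ,  exp( - 1 ),pi,  pi,pi,sqrt( 15),3*sqrt(2 ), sqrt(19) , 43/4, 67.53, 85, 54 * sqrt(10) ] 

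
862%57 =7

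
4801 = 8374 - 3573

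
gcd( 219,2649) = 3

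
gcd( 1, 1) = 1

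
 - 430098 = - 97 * 4434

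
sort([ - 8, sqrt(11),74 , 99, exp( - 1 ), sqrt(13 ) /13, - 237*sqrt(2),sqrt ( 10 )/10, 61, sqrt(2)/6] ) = [  -  237 * sqrt(2),  -  8,sqrt( 2)/6,sqrt(13) /13, sqrt( 10)/10,exp (-1), sqrt(11 ),61, 74, 99] 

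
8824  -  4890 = 3934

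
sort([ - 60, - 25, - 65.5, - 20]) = [ - 65.5, - 60, - 25,-20] 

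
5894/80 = 2947/40 = 73.67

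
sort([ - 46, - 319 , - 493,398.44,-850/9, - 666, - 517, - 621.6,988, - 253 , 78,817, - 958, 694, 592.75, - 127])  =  [ - 958, - 666, - 621.6, - 517, - 493, - 319, - 253, - 127, -850/9, - 46,78, 398.44,592.75, 694,817,988]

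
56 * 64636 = 3619616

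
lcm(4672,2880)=210240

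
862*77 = 66374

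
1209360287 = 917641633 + 291718654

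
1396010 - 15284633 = - 13888623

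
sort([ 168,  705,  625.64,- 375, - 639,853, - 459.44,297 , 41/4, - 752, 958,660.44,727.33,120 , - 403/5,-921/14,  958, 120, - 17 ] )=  [ - 752,-639, - 459.44,- 375, - 403/5  ,-921/14, - 17,41/4, 120,120, 168 , 297,625.64,660.44, 705,727.33,853 , 958,958]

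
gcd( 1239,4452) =21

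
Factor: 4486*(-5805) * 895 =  -2^1 * 3^3*5^2*43^1*179^1*2243^1 = -23306900850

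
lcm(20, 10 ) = 20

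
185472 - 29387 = 156085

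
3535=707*5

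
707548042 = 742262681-34714639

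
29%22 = 7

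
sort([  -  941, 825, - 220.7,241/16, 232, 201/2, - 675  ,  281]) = [-941,-675, - 220.7,241/16, 201/2,232, 281,825 ]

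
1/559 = 1/559 = 0.00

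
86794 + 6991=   93785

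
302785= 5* 60557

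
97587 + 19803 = 117390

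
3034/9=337+1/9= 337.11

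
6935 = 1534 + 5401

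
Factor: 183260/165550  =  2^1*5^( - 1 )*7^1*17^1*43^(  -  1 )= 238/215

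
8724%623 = 2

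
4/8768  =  1/2192 = 0.00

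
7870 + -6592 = 1278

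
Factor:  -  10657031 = - 7^1*11^1*138403^1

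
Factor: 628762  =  2^1*17^1  *18493^1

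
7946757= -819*(-9703) 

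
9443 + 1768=11211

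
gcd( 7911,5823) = 9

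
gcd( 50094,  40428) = 18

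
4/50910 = 2/25455  =  0.00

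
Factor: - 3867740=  - 2^2  *5^1*193387^1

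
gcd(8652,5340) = 12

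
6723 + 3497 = 10220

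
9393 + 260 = 9653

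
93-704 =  - 611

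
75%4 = 3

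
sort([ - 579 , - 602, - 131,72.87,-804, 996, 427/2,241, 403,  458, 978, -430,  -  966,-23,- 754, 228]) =[-966,-804, - 754, - 602, - 579,-430, - 131 ,  -  23,72.87,  427/2  ,  228, 241 , 403 , 458, 978, 996] 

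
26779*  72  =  1928088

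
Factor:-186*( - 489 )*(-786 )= - 71489844 = - 2^2*3^3*31^1*131^1*163^1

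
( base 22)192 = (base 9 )840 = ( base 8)1254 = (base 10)684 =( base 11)572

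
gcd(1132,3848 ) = 4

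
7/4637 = 7/4637=0.00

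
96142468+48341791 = 144484259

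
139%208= 139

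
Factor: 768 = 2^8*3^1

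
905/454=905/454 = 1.99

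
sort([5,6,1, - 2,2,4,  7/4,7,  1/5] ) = [ - 2,1/5, 1,  7/4,2,4 , 5, 6,  7 ] 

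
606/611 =606/611 = 0.99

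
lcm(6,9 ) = 18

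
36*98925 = 3561300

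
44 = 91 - 47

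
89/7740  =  89/7740 = 0.01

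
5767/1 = 5767 = 5767.00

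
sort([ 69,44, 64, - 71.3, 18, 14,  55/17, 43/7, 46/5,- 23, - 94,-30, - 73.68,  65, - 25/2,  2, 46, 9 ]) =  [ - 94, - 73.68, - 71.3, - 30,- 23,-25/2, 2, 55/17, 43/7 , 9, 46/5, 14, 18, 44,46,  64, 65, 69 ]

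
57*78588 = 4479516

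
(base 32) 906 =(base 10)9222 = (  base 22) J14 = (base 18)1A86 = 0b10010000000110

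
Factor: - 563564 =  - 2^2*140891^1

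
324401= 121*2681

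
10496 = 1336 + 9160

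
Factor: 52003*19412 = 1009482236 = 2^2 *7^1*17^1 * 19^1*23^2 * 211^1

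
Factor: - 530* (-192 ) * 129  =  2^7*  3^2*5^1*43^1 *53^1 = 13127040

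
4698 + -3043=1655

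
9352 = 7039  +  2313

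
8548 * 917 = 7838516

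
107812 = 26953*4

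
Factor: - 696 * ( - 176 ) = 2^7*3^1*11^1* 29^1 = 122496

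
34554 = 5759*6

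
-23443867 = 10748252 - 34192119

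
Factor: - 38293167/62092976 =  - 3481197/5644816= - 2^( - 4 )*3^1*17^( - 1 )*127^1*9137^1 * 20753^( - 1) 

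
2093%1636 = 457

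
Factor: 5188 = 2^2*1297^1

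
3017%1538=1479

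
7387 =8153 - 766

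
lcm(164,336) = 13776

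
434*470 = 203980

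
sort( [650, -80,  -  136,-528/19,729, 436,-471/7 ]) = [- 136,-80,-471/7,-528/19, 436,  650, 729 ]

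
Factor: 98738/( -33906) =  - 3^( - 1)*5651^( - 1 )*49369^1 = -49369/16953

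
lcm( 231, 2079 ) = 2079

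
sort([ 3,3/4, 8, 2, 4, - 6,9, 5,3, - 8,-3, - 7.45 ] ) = [  -  8 ,  -  7.45, - 6, - 3 , 3/4, 2,  3,  3 , 4, 5, 8 , 9 ]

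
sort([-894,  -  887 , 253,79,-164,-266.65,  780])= [  -  894,-887,-266.65, - 164, 79,253, 780] 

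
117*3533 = 413361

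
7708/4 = 1927 = 1927.00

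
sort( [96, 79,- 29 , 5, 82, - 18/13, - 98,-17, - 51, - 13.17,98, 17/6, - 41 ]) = [ - 98, - 51, - 41,-29,  -  17,  -  13.17,-18/13, 17/6,  5, 79,  82 , 96, 98 ]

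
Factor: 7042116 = 2^2*3^1*449^1*1307^1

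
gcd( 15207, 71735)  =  1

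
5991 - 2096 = 3895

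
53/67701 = 53/67701=0.00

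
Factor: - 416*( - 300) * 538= 2^8*3^1*5^2*13^1 * 269^1 = 67142400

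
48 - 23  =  25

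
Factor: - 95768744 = - 2^3*157^1*76249^1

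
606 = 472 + 134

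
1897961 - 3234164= - 1336203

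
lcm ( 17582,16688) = 984592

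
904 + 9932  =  10836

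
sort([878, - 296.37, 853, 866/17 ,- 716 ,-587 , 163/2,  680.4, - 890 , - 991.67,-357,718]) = [ - 991.67, - 890 , - 716, - 587,  -  357, - 296.37,866/17 , 163/2, 680.4, 718,853, 878]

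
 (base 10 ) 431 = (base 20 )11B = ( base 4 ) 12233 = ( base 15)1DB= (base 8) 657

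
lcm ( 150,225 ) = 450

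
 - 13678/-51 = 13678/51= 268.20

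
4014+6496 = 10510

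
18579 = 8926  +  9653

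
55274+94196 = 149470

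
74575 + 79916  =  154491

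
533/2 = 266 + 1/2 = 266.50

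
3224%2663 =561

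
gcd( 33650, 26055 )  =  5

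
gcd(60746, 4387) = 1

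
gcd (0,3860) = 3860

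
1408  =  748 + 660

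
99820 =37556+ 62264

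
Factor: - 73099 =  - 13^1*5623^1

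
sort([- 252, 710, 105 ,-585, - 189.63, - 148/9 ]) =[ - 585, -252, - 189.63, - 148/9,105, 710 ]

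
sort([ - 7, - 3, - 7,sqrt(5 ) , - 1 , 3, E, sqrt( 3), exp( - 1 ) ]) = [ - 7, - 7, - 3, - 1,exp( - 1),sqrt (3 ), sqrt( 5 ), E, 3 ]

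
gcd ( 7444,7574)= 2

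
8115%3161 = 1793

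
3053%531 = 398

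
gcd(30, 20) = 10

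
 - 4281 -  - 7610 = 3329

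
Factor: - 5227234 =-2^1 *139^1*18803^1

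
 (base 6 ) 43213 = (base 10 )5913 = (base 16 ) 1719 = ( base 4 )1130121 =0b1011100011001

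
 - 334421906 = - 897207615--562785709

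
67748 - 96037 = -28289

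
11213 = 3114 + 8099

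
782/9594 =391/4797 = 0.08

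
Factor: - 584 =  - 2^3*73^1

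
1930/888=2+77/444  =  2.17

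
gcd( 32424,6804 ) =84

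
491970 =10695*46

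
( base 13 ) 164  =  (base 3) 100022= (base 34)7D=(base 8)373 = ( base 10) 251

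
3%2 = 1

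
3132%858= 558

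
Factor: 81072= 2^4*3^2 * 563^1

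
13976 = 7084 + 6892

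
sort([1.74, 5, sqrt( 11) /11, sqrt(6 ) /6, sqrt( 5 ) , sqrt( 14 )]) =[sqrt( 11)/11,sqrt(6)/6, 1.74, sqrt( 5),sqrt ( 14) , 5]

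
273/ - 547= - 1 + 274/547 = - 0.50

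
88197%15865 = 8872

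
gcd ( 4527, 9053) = 1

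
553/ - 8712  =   - 553/8712 = - 0.06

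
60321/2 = 60321/2 = 30160.50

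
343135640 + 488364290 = 831499930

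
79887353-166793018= - 86905665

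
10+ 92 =102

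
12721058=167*76174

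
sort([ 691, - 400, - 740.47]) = [  -  740.47, - 400 , 691]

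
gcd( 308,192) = 4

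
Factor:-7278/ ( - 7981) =2^1*3^1*23^(-1 )*347^( - 1 )*1213^1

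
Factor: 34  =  2^1*17^1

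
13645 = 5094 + 8551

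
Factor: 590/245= 118/49=2^1*7^( -2)*59^1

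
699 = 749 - 50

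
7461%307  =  93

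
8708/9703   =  8708/9703 = 0.90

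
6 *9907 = 59442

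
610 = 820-210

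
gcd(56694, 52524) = 6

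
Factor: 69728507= 881^1* 79147^1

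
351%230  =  121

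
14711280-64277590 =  - 49566310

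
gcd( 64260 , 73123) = 1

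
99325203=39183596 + 60141607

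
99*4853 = 480447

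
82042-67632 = 14410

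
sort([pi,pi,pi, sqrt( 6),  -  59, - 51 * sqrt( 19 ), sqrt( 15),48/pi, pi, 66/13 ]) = [ - 51*sqrt( 19 ),-59, sqrt( 6),pi,pi, pi, pi,sqrt(15), 66/13, 48/pi]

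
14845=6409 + 8436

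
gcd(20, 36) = 4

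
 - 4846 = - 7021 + 2175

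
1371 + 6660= 8031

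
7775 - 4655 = 3120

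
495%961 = 495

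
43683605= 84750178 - 41066573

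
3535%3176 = 359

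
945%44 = 21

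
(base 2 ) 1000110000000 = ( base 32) 4C0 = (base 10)4480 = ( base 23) 8ai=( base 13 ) 2068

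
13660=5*2732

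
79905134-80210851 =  - 305717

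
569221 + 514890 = 1084111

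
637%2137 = 637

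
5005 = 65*77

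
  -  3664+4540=876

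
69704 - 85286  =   - 15582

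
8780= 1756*5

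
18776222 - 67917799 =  - 49141577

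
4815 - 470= 4345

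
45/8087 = 45/8087 = 0.01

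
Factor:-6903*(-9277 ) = 64039131  =  3^2*13^1*59^1*9277^1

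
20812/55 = 1892/5 = 378.40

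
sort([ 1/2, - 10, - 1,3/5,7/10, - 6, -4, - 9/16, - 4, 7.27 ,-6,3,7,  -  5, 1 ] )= [ - 10, - 6, - 6, - 5 , - 4,- 4,-1, - 9/16,1/2,3/5, 7/10,1,3,7, 7.27]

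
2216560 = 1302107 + 914453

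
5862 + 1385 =7247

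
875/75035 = 175/15007 = 0.01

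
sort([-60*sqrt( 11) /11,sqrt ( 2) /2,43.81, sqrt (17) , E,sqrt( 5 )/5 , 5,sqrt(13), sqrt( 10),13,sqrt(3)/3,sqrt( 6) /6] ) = [ - 60*sqrt(11)/11, sqrt ( 6 )/6,sqrt( 5 ) /5, sqrt( 3) /3,sqrt(2 ) /2, E , sqrt( 10),sqrt( 13 ), sqrt (17 ), 5,13, 43.81] 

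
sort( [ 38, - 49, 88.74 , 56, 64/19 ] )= [  -  49, 64/19, 38, 56, 88.74]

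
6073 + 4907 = 10980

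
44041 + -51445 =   -  7404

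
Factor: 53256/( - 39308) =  - 2^1*3^1*7^1*31^( - 1) = -  42/31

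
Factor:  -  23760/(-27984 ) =45/53 = 3^2*5^1 *53^( - 1 ) 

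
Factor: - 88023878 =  - 2^1 * 131^1*191^1*1759^1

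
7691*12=92292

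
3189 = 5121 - 1932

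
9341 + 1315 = 10656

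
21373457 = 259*82523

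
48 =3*16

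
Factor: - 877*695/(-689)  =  5^1*13^( - 1 )*53^ (- 1)*139^1*877^1 =609515/689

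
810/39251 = 810/39251 =0.02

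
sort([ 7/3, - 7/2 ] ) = [ - 7/2, 7/3]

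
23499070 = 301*78070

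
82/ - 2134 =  - 1 + 1026/1067 = -0.04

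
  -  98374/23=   -  98374/23 = - 4277.13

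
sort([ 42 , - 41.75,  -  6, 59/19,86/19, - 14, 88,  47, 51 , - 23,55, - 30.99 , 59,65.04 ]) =[ - 41.75, - 30.99, - 23, - 14, - 6, 59/19, 86/19, 42, 47,51 , 55,59, 65.04,88]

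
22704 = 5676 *4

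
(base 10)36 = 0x24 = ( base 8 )44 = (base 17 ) 22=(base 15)26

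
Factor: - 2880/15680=-3^2 * 7^( -2) = - 9/49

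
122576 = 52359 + 70217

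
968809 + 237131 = 1205940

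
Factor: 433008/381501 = 2^4*19^( -1 )*23^( - 1)*31^1  =  496/437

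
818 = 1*818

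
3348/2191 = 1 + 1157/2191=1.53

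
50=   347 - 297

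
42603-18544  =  24059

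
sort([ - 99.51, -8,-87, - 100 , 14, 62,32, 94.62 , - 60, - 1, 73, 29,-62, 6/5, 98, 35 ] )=[-100, - 99.51 , - 87,-62,-60, - 8,- 1, 6/5, 14, 29 , 32, 35,62,  73, 94.62, 98] 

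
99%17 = 14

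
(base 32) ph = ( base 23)1CC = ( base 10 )817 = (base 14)425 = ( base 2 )1100110001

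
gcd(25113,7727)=1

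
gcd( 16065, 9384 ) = 51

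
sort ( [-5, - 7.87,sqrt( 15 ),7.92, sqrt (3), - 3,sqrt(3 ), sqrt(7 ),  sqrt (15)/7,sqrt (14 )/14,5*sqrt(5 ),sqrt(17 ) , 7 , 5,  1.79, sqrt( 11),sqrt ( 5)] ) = [ - 7.87, - 5,  -  3,sqrt( 14 ) /14,sqrt( 15 )/7,sqrt(  3 ),sqrt (3),1.79,sqrt( 5 ) , sqrt(7),sqrt( 11),sqrt( 15 ),  sqrt(17 ) , 5, 7, 7.92,5*sqrt( 5)]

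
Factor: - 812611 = -19^2* 2251^1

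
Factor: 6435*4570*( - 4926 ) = -2^2*3^3*  5^2 *11^1*13^1 * 457^1*821^1  =  - 144863561700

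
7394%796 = 230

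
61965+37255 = 99220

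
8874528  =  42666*208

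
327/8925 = 109/2975 = 0.04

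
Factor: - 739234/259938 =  - 3^( - 2 )*7^(  -  1 )*89^1*2063^(- 1)*4153^1 = - 369617/129969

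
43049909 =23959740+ 19090169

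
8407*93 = 781851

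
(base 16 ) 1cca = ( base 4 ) 1303022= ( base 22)F50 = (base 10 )7370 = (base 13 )347C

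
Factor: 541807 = 7^1 * 17^1*29^1 * 157^1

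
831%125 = 81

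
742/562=371/281= 1.32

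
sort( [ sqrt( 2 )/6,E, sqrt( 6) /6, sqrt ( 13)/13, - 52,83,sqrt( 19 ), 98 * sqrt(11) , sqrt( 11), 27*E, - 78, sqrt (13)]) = [ - 78,- 52, sqrt( 2)/6, sqrt( 13 ) /13, sqrt(6 ) /6,E , sqrt(11),sqrt( 13 ),sqrt(19), 27*E, 83, 98*sqrt( 11 ) ]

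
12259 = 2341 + 9918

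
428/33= 12 + 32/33 = 12.97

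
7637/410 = 7637/410 = 18.63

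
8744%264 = 32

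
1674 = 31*54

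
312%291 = 21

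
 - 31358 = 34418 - 65776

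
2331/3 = 777 = 777.00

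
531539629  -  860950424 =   -  329410795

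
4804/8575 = 4804/8575 = 0.56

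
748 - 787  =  - 39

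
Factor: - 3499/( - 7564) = 2^( - 2)*31^(  -  1 ) * 61^( - 1)*3499^1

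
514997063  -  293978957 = 221018106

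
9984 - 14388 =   -  4404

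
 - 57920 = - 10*5792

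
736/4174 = 368/2087 = 0.18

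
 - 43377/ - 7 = 43377/7 =6196.71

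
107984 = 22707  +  85277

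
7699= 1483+6216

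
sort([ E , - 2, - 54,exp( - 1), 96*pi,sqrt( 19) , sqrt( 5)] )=[-54, -2, exp( - 1 ),sqrt (5 ), E , sqrt( 19 ), 96*pi]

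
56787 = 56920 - 133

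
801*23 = 18423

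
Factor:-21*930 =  - 19530=- 2^1*3^2*5^1 *7^1*31^1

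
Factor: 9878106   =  2^1*3^1*7^2*33599^1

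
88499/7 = 88499/7= 12642.71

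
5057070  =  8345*606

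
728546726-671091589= 57455137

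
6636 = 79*84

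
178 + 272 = 450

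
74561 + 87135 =161696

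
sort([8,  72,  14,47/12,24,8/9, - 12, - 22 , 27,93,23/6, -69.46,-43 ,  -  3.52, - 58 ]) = [ - 69.46 ,-58, -43, - 22, - 12, - 3.52,8/9 , 23/6, 47/12,8,14,24,  27, 72,93]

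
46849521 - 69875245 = -23025724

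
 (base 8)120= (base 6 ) 212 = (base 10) 80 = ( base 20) 40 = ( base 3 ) 2222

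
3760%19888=3760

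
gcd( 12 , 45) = 3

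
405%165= 75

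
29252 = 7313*4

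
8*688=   5504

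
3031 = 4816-1785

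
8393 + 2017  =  10410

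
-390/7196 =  - 1 + 3403/3598=-0.05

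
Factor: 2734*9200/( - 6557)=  - 25152800/6557  =  - 2^5*5^2*23^1*79^ ( - 1)*83^( - 1 )*1367^1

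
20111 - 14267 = 5844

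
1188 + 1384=2572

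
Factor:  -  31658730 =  - 2^1 * 3^1*5^1*47^1*22453^1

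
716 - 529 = 187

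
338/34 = 169/17 = 9.94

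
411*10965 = 4506615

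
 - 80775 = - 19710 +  - 61065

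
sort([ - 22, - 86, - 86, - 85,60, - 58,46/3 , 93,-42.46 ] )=[ - 86,  -  86,-85, - 58, -42.46, - 22,  46/3,60, 93]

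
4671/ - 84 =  - 1557/28 = - 55.61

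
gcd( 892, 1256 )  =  4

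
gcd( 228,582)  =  6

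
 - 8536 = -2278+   -  6258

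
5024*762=3828288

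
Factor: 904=2^3*113^1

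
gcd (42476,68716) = 164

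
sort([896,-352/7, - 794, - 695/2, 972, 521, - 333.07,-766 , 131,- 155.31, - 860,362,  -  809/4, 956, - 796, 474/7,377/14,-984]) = [ - 984, - 860, - 796,-794, -766, - 695/2, - 333.07,-809/4, -155.31, - 352/7,377/14,474/7,131,362,521, 896,956, 972] 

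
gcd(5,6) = 1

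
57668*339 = 19549452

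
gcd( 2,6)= 2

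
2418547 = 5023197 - 2604650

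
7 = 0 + 7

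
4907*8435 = 41390545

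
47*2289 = 107583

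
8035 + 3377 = 11412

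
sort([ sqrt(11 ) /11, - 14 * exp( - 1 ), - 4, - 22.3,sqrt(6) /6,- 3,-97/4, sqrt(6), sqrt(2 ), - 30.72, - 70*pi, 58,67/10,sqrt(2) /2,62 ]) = [- 70*pi, - 30.72, - 97/4, - 22.3,-14*exp( - 1 ),-4,  -  3,sqrt( 11) /11,sqrt(6) /6,  sqrt( 2 ) /2, sqrt ( 2 ),sqrt(6), 67/10,58,62] 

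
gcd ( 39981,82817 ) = 1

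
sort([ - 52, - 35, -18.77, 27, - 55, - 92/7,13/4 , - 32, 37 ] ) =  [ - 55, - 52, - 35, - 32, - 18.77 , -92/7, 13/4 , 27 , 37] 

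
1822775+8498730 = 10321505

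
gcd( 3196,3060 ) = 68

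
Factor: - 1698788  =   - 2^2*7^1*13^2*359^1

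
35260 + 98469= 133729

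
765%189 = 9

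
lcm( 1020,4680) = 79560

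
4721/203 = 23  +  52/203 = 23.26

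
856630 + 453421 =1310051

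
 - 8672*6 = -52032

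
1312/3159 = 1312/3159 =0.42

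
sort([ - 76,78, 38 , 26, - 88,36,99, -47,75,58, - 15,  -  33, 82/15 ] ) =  [ - 88, - 76, - 47, - 33, - 15, 82/15,26,36,38,58, 75,78, 99]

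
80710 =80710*1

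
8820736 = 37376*236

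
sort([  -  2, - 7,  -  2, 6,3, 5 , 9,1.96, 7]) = [ - 7, - 2, - 2, 1.96, 3, 5,6,7, 9]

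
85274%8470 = 574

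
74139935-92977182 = -18837247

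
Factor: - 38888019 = - 3^5*160033^1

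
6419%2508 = 1403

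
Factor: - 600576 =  - 2^9*3^1 * 17^1 *23^1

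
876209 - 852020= 24189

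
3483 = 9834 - 6351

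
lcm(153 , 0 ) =0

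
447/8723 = 447/8723 = 0.05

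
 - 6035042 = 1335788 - 7370830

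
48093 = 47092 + 1001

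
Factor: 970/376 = 485/188 = 2^(  -  2)*5^1*47^ (- 1 )*97^1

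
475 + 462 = 937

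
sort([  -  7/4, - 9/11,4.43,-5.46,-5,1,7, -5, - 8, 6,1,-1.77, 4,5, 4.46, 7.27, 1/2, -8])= [-8, - 8,  -  5.46, - 5,- 5, - 1.77,-7/4,-9/11,1/2,1 , 1,4,4.43,4.46 , 5,  6, 7,7.27]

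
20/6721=20/6721 = 0.00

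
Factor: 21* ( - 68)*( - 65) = 2^2*3^1*5^1*7^1*13^1 * 17^1 = 92820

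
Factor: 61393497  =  3^1 * 11^1* 107^1*17387^1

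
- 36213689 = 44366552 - 80580241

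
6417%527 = 93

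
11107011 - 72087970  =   - 60980959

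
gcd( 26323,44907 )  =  1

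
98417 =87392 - -11025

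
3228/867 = 1076/289 = 3.72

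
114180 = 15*7612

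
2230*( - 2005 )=-4471150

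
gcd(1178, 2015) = 31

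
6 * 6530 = 39180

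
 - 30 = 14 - 44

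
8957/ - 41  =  -219+22/41 = -218.46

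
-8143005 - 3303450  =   - 11446455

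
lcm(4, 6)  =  12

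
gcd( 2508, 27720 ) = 132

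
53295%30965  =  22330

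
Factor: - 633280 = -2^6* 5^1 * 1979^1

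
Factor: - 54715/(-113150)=353/730 = 2^( - 1 )*5^( - 1 )*73^( - 1)*353^1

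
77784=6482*12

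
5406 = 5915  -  509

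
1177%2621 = 1177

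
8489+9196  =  17685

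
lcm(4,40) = 40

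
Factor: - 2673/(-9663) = 3^4*11^1 * 3221^(  -  1) = 891/3221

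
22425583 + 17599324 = 40024907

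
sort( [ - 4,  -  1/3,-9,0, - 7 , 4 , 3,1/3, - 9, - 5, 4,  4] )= [ - 9,-9, - 7, - 5,-4, - 1/3, 0, 1/3,3,4, 4,4 ]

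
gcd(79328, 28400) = 16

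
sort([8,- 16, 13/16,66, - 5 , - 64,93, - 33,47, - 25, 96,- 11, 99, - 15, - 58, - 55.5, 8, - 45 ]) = [ - 64,  -  58 , - 55.5, - 45,-33, - 25 , - 16, - 15, - 11, - 5  ,  13/16, 8,8,47, 66, 93, 96, 99 ]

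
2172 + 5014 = 7186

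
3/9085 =3/9085 =0.00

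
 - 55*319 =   -  17545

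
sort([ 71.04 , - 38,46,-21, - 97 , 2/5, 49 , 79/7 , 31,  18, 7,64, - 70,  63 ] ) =[ - 97, - 70, - 38 ,- 21, 2/5 , 7, 79/7 , 18, 31, 46,49,63,64,71.04 ]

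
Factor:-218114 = - 2^1 * 13^1*8389^1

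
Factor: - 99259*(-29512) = 2^3 *7^1*17^1*31^1*99259^1 = 2929331608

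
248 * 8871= 2200008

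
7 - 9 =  - 2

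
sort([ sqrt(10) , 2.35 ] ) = [ 2.35, sqrt( 10 )]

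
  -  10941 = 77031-87972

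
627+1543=2170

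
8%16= 8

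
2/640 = 1/320 =0.00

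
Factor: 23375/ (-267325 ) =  - 5^1*11^1*17^(- 1 )*37^(-1 )= - 55/629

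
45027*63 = 2836701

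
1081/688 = 1081/688 =1.57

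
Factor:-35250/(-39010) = 75/83 = 3^1*5^2 * 83^(-1) 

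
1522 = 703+819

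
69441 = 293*237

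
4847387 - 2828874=2018513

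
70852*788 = 55831376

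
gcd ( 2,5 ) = 1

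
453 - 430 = 23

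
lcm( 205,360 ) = 14760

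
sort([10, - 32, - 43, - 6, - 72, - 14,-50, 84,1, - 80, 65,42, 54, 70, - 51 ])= [ - 80,-72, - 51, - 50, - 43, - 32, - 14,- 6 , 1, 10,42, 54, 65,  70, 84]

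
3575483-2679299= 896184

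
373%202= 171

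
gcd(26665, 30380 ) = 5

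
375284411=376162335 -877924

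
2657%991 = 675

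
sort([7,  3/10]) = [ 3/10,7]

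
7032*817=5745144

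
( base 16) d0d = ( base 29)3s6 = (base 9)4522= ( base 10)3341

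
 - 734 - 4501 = -5235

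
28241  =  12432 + 15809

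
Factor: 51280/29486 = 2^3*5^1*23^ (-1 ) =40/23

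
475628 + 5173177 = 5648805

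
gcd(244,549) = 61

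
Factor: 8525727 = 3^2 * 7^1 * 135329^1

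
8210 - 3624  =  4586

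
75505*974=73541870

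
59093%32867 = 26226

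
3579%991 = 606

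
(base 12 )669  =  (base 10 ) 945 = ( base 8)1661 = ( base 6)4213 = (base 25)1ck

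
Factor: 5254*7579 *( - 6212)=- 2^3*11^1*13^1*37^1* 53^1*71^1*1553^1 = - 247362249992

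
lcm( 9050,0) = 0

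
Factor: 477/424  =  9/8 = 2^(-3)*3^2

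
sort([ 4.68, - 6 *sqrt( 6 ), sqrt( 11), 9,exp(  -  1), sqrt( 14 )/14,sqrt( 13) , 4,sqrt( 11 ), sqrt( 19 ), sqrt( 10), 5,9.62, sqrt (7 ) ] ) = [  -  6*sqrt( 6),sqrt( 14)/14,exp( - 1 ),sqrt( 7),sqrt(10), sqrt( 11),sqrt( 11),sqrt( 13), 4,sqrt(19),4.68, 5, 9,9.62] 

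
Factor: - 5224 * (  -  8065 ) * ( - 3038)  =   - 2^4*5^1*7^2*31^1*653^1*1613^1 = - 127995679280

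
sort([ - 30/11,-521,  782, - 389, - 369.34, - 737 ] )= [ - 737, - 521, - 389,-369.34, - 30/11, 782] 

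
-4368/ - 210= 104/5  =  20.80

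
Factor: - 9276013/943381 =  - 17^(-1) * 97^1 * 211^(-1 ) * 263^( - 1)*95629^1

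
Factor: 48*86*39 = 2^5 * 3^2*13^1*43^1 = 160992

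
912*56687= 51698544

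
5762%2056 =1650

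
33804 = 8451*4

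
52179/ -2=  - 26090 + 1/2 =-  26089.50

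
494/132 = 3 + 49/66 = 3.74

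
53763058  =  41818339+11944719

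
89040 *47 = 4184880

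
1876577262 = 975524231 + 901053031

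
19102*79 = 1509058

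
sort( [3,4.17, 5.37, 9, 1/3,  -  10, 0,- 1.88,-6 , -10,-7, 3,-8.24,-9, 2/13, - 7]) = [  -  10, -10, - 9, - 8.24, -7, - 7, - 6,  -  1.88, 0, 2/13, 1/3,3, 3,  4.17, 5.37, 9]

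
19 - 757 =- 738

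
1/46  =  1/46   =  0.02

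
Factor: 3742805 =5^1*11^1  *17^1*4003^1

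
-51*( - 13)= 663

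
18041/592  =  30+281/592 =30.47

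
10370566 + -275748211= - 265377645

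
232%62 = 46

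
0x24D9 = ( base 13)43A8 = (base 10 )9433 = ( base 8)22331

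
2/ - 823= -1 + 821/823= -0.00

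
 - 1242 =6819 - 8061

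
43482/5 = 8696 + 2/5 =8696.40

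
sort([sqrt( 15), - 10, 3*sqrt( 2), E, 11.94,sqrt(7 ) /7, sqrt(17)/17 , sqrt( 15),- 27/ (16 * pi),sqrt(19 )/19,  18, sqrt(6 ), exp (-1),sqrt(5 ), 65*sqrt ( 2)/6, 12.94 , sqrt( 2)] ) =[ - 10,- 27/( 16*pi), sqrt( 19)/19,  sqrt( 17)/17,exp( - 1),  sqrt ( 7)/7,  sqrt (2),  sqrt( 5),  sqrt( 6 ),  E, sqrt( 15),sqrt(15), 3*sqrt(2 ),11.94,12.94,  65 * sqrt( 2 ) /6, 18 ]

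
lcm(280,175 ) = 1400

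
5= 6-1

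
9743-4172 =5571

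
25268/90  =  12634/45= 280.76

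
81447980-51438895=30009085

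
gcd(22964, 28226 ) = 2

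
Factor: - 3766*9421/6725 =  - 131894/25 = - 2^1*5^(  -  2)*7^1*9421^1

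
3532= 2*1766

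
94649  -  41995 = 52654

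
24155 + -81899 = -57744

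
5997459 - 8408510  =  -2411051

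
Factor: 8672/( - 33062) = -16/61 = -2^4*61^( -1)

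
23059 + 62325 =85384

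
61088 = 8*7636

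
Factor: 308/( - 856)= - 77/214= - 2^( - 1) * 7^1* 11^1*107^(  -  1) 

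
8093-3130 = 4963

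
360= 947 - 587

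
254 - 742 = -488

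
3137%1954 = 1183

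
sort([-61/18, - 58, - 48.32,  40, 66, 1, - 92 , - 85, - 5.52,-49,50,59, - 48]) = [ - 92, - 85, - 58, - 49, - 48.32 ,-48, - 5.52, - 61/18,1,40 , 50 , 59, 66 ]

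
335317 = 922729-587412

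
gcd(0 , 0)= 0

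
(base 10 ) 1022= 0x3fe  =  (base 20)2B2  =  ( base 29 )167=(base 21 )26E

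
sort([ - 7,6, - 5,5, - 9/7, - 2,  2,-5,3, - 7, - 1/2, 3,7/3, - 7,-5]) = [ - 7, - 7, - 7, - 5, - 5, - 5, - 2, - 9/7, - 1/2, 2, 7/3,3,3 , 5,  6] 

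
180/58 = 3 + 3/29=3.10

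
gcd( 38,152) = 38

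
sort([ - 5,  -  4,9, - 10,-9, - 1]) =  [  -  10,-9, - 5, - 4,  -  1,9 ] 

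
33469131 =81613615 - 48144484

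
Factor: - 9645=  - 3^1*5^1 * 643^1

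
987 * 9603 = 9478161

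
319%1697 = 319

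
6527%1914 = 785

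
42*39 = 1638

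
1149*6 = 6894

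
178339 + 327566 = 505905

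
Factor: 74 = 2^1*37^1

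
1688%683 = 322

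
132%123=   9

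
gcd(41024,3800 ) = 8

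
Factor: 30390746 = 2^1 * 15195373^1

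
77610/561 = 138 + 64/187 = 138.34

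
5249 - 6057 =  - 808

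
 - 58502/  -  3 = 19500 + 2/3 = 19500.67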